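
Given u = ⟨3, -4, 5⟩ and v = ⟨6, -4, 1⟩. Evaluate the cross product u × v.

(16, 27, 12)

i: (-4)·1 - 5·(-4) = -4 - (-20) = 16
j: 5·6 - 3·1 = 30 - 3 = 27
k: 3·(-4) - (-4)·6 = -12 - (-24) = 12
u × v = (16, 27, 12)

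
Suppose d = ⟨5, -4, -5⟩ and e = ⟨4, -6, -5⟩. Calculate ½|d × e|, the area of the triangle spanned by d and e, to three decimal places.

8.958

i: (-4)·(-5) - (-5)·(-6) = 20 - 30 = -10
j: (-5)·4 - 5·(-5) = -20 - (-25) = 5
k: 5·(-6) - (-4)·4 = -30 - (-16) = -14
d × e = (-10, 5, -14)
|d × e| = √((-10)² + 5² + (-14)²) = √321 ≈ 17.9165
area = ½ · 17.9165 ≈ 8.958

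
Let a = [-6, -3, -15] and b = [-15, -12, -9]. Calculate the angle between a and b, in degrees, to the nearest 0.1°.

41.5

a · b = (-6)·(-15) + (-3)·(-12) + (-15)·(-9) = 90 + 36 + 135 = 261
|a|² = 36 + 9 + 225 = 270,  |a| = √270 ≈ 16.431677
|b|² = 225 + 144 + 81 = 450,  |b| = √450 ≈ 21.213203
cos θ = 261 / (16.431677 · 21.213203) ≈ 0.74878
θ = arccos(0.74878) ≈ 41.5°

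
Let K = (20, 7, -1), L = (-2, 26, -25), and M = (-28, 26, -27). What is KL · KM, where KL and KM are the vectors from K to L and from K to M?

2041

KL = L − K = (-22, 19, -24)
KM = M − K = (-48, 19, -26)
KL · KM = (-22)·(-48) + 19·19 + (-24)·(-26) = 1056 + 361 + 624 = 2041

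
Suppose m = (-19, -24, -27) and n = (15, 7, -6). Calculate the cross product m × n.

(333, -519, 227)

i: (-24)·(-6) - (-27)·7 = 144 - (-189) = 333
j: (-27)·15 - (-19)·(-6) = -405 - 114 = -519
k: (-19)·7 - (-24)·15 = -133 - (-360) = 227
m × n = (333, -519, 227)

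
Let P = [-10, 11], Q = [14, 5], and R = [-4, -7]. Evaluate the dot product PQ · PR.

PQ = Q − P = (24, -6)
PR = R − P = (6, -18)
PQ · PR = 24·6 + (-6)·(-18) = 144 + 108 = 252

252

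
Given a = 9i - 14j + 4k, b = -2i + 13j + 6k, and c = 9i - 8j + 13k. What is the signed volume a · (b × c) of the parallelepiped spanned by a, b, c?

b × c:
i: 13·13 - 6·(-8) = 169 - (-48) = 217
j: 6·9 - (-2)·13 = 54 - (-26) = 80
k: (-2)·(-8) - 13·9 = 16 - 117 = -101
b × c = (217, 80, -101)
a · (b × c) = 9·217 + (-14)·80 + 4·(-101) = 1953 - 1120 - 404 = 429

429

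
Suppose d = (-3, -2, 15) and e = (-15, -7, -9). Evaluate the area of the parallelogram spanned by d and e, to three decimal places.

i: (-2)·(-9) - 15·(-7) = 18 - (-105) = 123
j: 15·(-15) - (-3)·(-9) = -225 - 27 = -252
k: (-3)·(-7) - (-2)·(-15) = 21 - 30 = -9
d × e = (123, -252, -9)
|d × e| = √(123² + (-252)² + (-9)²) = √78714 ≈ 280.5602

280.560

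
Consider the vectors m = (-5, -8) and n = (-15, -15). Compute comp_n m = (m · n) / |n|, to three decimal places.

9.192

m · n = (-5)·(-15) + (-8)·(-15) = 75 + 120 = 195
|n| = √(225 + 225) = √450 ≈ 21.2132
comp_n m = 195 / √450 ≈ 9.192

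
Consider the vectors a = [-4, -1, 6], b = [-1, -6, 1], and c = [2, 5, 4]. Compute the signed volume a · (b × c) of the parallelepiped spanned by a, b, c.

b × c:
i: (-6)·4 - 1·5 = -24 - 5 = -29
j: 1·2 - (-1)·4 = 2 - (-4) = 6
k: (-1)·5 - (-6)·2 = -5 - (-12) = 7
b × c = (-29, 6, 7)
a · (b × c) = (-4)·(-29) + (-1)·6 + 6·7 = 116 - 6 + 42 = 152

152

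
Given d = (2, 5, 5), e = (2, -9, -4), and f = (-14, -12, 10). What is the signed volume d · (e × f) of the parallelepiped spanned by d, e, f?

-846

e × f:
i: (-9)·10 - (-4)·(-12) = -90 - 48 = -138
j: (-4)·(-14) - 2·10 = 56 - 20 = 36
k: 2·(-12) - (-9)·(-14) = -24 - 126 = -150
e × f = (-138, 36, -150)
d · (e × f) = 2·(-138) + 5·36 + 5·(-150) = -276 + 180 - 750 = -846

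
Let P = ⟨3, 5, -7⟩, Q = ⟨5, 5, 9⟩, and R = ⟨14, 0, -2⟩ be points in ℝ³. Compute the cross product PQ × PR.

PQ = (2, 0, 16)
PR = (11, -5, 5)
i: 0·5 - 16·(-5) = 0 - (-80) = 80
j: 16·11 - 2·5 = 176 - 10 = 166
k: 2·(-5) - 0·11 = -10 - 0 = -10
PQ × PR = (80, 166, -10)

(80, 166, -10)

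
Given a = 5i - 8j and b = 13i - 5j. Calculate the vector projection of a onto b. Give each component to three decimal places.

(7.036, -2.706)

a · b = 5·13 + (-8)·(-5) = 65 + 40 = 105
|b|² = 169 + 25 = 194
proj_b a = (105/194) · (13, -5) ≈ (7.036, -2.706)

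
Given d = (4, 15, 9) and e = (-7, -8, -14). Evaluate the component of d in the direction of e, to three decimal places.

d · e = 4·(-7) + 15·(-8) + 9·(-14) = -28 - 120 - 126 = -274
|e| = √(49 + 64 + 196) = √309 ≈ 17.5784
comp_e d = -274 / √309 ≈ -15.587

-15.587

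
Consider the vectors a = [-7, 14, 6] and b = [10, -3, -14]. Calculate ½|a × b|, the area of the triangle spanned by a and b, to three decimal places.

i: 14·(-14) - 6·(-3) = -196 - (-18) = -178
j: 6·10 - (-7)·(-14) = 60 - 98 = -38
k: (-7)·(-3) - 14·10 = 21 - 140 = -119
a × b = (-178, -38, -119)
|a × b| = √((-178)² + (-38)² + (-119)²) = √47289 ≈ 217.4603
area = ½ · 217.4603 ≈ 108.730

108.730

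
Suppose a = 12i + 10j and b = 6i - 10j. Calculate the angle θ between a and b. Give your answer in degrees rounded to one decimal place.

a · b = 12·6 + 10·(-10) = 72 - 100 = -28
|a|² = 144 + 100 = 244,  |a| = √244 ≈ 15.620499
|b|² = 36 + 100 = 136,  |b| = √136 ≈ 11.661904
cos θ = -28 / (15.620499 · 11.661904) ≈ -0.15371
θ = arccos(-0.15371) ≈ 98.8°

98.8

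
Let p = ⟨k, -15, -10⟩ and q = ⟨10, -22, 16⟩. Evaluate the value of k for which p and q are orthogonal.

-17

p · q = k·10 + (-15)·(-22) + (-10)·16 = 170 + 10k
Set equal to 0: 10k = -170, so k = -17.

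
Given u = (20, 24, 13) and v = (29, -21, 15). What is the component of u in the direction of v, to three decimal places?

u · v = 20·29 + 24·(-21) + 13·15 = 580 - 504 + 195 = 271
|v| = √(841 + 441 + 225) = √1507 ≈ 38.8201
comp_v u = 271 / √1507 ≈ 6.981

6.981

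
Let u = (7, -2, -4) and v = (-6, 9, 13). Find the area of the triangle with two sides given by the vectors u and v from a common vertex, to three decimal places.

i: (-2)·13 - (-4)·9 = -26 - (-36) = 10
j: (-4)·(-6) - 7·13 = 24 - 91 = -67
k: 7·9 - (-2)·(-6) = 63 - 12 = 51
u × v = (10, -67, 51)
|u × v| = √(10² + (-67)² + 51²) = √7190 ≈ 84.7939
area = ½ · 84.7939 ≈ 42.397

42.397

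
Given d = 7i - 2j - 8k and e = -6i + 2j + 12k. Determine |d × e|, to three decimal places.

i: (-2)·12 - (-8)·2 = -24 - (-16) = -8
j: (-8)·(-6) - 7·12 = 48 - 84 = -36
k: 7·2 - (-2)·(-6) = 14 - 12 = 2
d × e = (-8, -36, 2)
|d × e| = √((-8)² + (-36)² + 2²) = √1364 ≈ 36.9324

36.932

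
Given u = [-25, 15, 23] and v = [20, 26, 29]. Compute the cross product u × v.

i: 15·29 - 23·26 = 435 - 598 = -163
j: 23·20 - (-25)·29 = 460 - (-725) = 1185
k: (-25)·26 - 15·20 = -650 - 300 = -950
u × v = (-163, 1185, -950)

(-163, 1185, -950)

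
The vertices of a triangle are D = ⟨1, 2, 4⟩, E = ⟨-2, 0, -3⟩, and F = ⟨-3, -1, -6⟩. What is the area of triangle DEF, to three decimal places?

1.225

DE = (-3, -2, -7),  DF = (-4, -3, -10)
i: (-2)·(-10) - (-7)·(-3) = 20 - 21 = -1
j: (-7)·(-4) - (-3)·(-10) = 28 - 30 = -2
k: (-3)·(-3) - (-2)·(-4) = 9 - 8 = 1
DE × DF = (-1, -2, 1)
|DE × DF| = √6 ≈ 2.4495
area = ½ · 2.4495 ≈ 1.225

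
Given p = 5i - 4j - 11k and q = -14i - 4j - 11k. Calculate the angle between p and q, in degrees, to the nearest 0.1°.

p · q = 5·(-14) + (-4)·(-4) + (-11)·(-11) = -70 + 16 + 121 = 67
|p|² = 25 + 16 + 121 = 162,  |p| = √162 ≈ 12.727922
|q|² = 196 + 16 + 121 = 333,  |q| = √333 ≈ 18.248288
cos θ = 67 / (12.727922 · 18.248288) ≈ 0.28847
θ = arccos(0.28847) ≈ 73.2°

73.2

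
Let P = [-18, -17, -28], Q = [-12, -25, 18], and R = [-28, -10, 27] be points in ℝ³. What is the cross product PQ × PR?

(-762, -790, -38)

PQ = (6, -8, 46)
PR = (-10, 7, 55)
i: (-8)·55 - 46·7 = -440 - 322 = -762
j: 46·(-10) - 6·55 = -460 - 330 = -790
k: 6·7 - (-8)·(-10) = 42 - 80 = -38
PQ × PR = (-762, -790, -38)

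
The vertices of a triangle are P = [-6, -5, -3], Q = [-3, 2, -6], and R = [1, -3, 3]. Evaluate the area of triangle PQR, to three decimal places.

37.663

PQ = (3, 7, -3),  PR = (7, 2, 6)
i: 7·6 - (-3)·2 = 42 - (-6) = 48
j: (-3)·7 - 3·6 = -21 - 18 = -39
k: 3·2 - 7·7 = 6 - 49 = -43
PQ × PR = (48, -39, -43)
|PQ × PR| = √5674 ≈ 75.3260
area = ½ · 75.3260 ≈ 37.663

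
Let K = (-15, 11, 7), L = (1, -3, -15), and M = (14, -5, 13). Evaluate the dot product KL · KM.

556

KL = L − K = (16, -14, -22)
KM = M − K = (29, -16, 6)
KL · KM = 16·29 + (-14)·(-16) + (-22)·6 = 464 + 224 - 132 = 556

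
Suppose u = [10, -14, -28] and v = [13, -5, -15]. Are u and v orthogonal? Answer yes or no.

u · v = 10·13 + (-14)·(-5) + (-28)·(-15) = 130 + 70 + 420 = 620
Nonzero, so the vectors are not orthogonal.

no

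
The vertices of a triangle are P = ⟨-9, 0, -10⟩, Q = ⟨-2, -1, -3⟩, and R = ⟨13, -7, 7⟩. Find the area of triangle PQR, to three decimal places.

PQ = (7, -1, 7),  PR = (22, -7, 17)
i: (-1)·17 - 7·(-7) = -17 - (-49) = 32
j: 7·22 - 7·17 = 154 - 119 = 35
k: 7·(-7) - (-1)·22 = -49 - (-22) = -27
PQ × PR = (32, 35, -27)
|PQ × PR| = √2978 ≈ 54.5711
area = ½ · 54.5711 ≈ 27.286

27.286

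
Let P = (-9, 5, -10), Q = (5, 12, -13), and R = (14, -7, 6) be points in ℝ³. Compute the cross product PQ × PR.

PQ = (14, 7, -3)
PR = (23, -12, 16)
i: 7·16 - (-3)·(-12) = 112 - 36 = 76
j: (-3)·23 - 14·16 = -69 - 224 = -293
k: 14·(-12) - 7·23 = -168 - 161 = -329
PQ × PR = (76, -293, -329)

(76, -293, -329)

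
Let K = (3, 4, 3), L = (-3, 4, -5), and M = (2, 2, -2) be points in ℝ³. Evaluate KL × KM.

(-16, -22, 12)

KL = (-6, 0, -8)
KM = (-1, -2, -5)
i: 0·(-5) - (-8)·(-2) = 0 - 16 = -16
j: (-8)·(-1) - (-6)·(-5) = 8 - 30 = -22
k: (-6)·(-2) - 0·(-1) = 12 - 0 = 12
KL × KM = (-16, -22, 12)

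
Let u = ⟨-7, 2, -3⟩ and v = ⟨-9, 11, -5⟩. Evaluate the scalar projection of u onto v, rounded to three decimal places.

6.637

u · v = (-7)·(-9) + 2·11 + (-3)·(-5) = 63 + 22 + 15 = 100
|v| = √(81 + 121 + 25) = √227 ≈ 15.0665
comp_v u = 100 / √227 ≈ 6.637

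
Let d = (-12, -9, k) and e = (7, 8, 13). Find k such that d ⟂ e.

12

d · e = (-12)·7 + (-9)·8 + k·13 = -156 + 13k
Set equal to 0: 13k = 156, so k = 12.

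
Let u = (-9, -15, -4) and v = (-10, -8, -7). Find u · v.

238

u · v = (-9)·(-10) + (-15)·(-8) + (-4)·(-7) = 90 + 120 + 28 = 238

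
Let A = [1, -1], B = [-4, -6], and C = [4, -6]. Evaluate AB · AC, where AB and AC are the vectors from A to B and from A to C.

10

AB = B − A = (-5, -5)
AC = C − A = (3, -5)
AB · AC = (-5)·3 + (-5)·(-5) = -15 + 25 = 10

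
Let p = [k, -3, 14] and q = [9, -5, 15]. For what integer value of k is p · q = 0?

-25

p · q = k·9 + (-3)·(-5) + 14·15 = 225 + 9k
Set equal to 0: 9k = -225, so k = -25.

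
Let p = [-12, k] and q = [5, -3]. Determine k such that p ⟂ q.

-20

p · q = (-12)·5 + k·(-3) = -60 - 3k
Set equal to 0: -3k = 60, so k = -20.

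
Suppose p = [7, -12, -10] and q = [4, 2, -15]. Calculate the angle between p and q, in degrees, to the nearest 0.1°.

54.9

p · q = 7·4 + (-12)·2 + (-10)·(-15) = 28 - 24 + 150 = 154
|p|² = 49 + 144 + 100 = 293,  |p| = √293 ≈ 17.117243
|q|² = 16 + 4 + 225 = 245,  |q| = √245 ≈ 15.652476
cos θ = 154 / (17.117243 · 15.652476) ≈ 0.57478
θ = arccos(0.57478) ≈ 54.9°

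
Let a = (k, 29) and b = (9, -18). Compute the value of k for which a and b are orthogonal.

a · b = k·9 + 29·(-18) = -522 + 9k
Set equal to 0: 9k = 522, so k = 58.

58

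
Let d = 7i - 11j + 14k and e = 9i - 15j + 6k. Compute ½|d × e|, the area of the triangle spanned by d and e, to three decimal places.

83.409

i: (-11)·6 - 14·(-15) = -66 - (-210) = 144
j: 14·9 - 7·6 = 126 - 42 = 84
k: 7·(-15) - (-11)·9 = -105 - (-99) = -6
d × e = (144, 84, -6)
|d × e| = √(144² + 84² + (-6)²) = √27828 ≈ 166.8173
area = ½ · 166.8173 ≈ 83.409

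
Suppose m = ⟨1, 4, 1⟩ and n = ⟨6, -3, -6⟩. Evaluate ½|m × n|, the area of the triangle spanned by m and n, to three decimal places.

i: 4·(-6) - 1·(-3) = -24 - (-3) = -21
j: 1·6 - 1·(-6) = 6 - (-6) = 12
k: 1·(-3) - 4·6 = -3 - 24 = -27
m × n = (-21, 12, -27)
|m × n| = √((-21)² + 12² + (-27)²) = √1314 ≈ 36.2491
area = ½ · 36.2491 ≈ 18.125

18.125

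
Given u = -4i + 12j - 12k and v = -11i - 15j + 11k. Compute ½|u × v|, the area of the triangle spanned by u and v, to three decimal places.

i: 12·11 - (-12)·(-15) = 132 - 180 = -48
j: (-12)·(-11) - (-4)·11 = 132 - (-44) = 176
k: (-4)·(-15) - 12·(-11) = 60 - (-132) = 192
u × v = (-48, 176, 192)
|u × v| = √((-48)² + 176² + 192²) = √70144 ≈ 264.8471
area = ½ · 264.8471 ≈ 132.424

132.424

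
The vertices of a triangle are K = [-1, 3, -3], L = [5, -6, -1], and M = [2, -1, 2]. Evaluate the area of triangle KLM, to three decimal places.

22.102

KL = (6, -9, 2),  KM = (3, -4, 5)
i: (-9)·5 - 2·(-4) = -45 - (-8) = -37
j: 2·3 - 6·5 = 6 - 30 = -24
k: 6·(-4) - (-9)·3 = -24 - (-27) = 3
KL × KM = (-37, -24, 3)
|KL × KM| = √1954 ≈ 44.2041
area = ½ · 44.2041 ≈ 22.102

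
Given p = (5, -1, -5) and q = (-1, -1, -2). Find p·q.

p · q = 5·(-1) + (-1)·(-1) + (-5)·(-2) = -5 + 1 + 10 = 6

6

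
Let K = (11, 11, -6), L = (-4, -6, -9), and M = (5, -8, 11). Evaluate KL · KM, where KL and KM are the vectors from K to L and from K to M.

KL = L − K = (-15, -17, -3)
KM = M − K = (-6, -19, 17)
KL · KM = (-15)·(-6) + (-17)·(-19) + (-3)·17 = 90 + 323 - 51 = 362

362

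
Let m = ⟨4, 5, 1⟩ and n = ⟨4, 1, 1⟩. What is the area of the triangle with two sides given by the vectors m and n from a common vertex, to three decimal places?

8.246

i: 5·1 - 1·1 = 5 - 1 = 4
j: 1·4 - 4·1 = 4 - 4 = 0
k: 4·1 - 5·4 = 4 - 20 = -16
m × n = (4, 0, -16)
|m × n| = √(4² + 0² + (-16)²) = √272 ≈ 16.4924
area = ½ · 16.4924 ≈ 8.246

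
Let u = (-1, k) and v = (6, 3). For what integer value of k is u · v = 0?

u · v = (-1)·6 + k·3 = -6 + 3k
Set equal to 0: 3k = 6, so k = 2.

2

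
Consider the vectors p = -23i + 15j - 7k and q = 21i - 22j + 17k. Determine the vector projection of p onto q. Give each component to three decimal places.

(-16.122, 16.890, -13.051)

p · q = (-23)·21 + 15·(-22) + (-7)·17 = -483 - 330 - 119 = -932
|q|² = 441 + 484 + 289 = 1214
proj_q p = (-932/1214) · (21, -22, 17) ≈ (-16.122, 16.890, -13.051)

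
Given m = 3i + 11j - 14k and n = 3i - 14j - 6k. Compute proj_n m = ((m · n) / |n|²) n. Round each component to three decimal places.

(-0.759, 3.544, 1.519)

m · n = 3·3 + 11·(-14) + (-14)·(-6) = 9 - 154 + 84 = -61
|n|² = 9 + 196 + 36 = 241
proj_n m = (-61/241) · (3, -14, -6) ≈ (-0.759, 3.544, 1.519)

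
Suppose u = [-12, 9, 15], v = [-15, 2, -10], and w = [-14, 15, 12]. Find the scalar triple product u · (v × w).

v × w:
i: 2·12 - (-10)·15 = 24 - (-150) = 174
j: (-10)·(-14) - (-15)·12 = 140 - (-180) = 320
k: (-15)·15 - 2·(-14) = -225 - (-28) = -197
v × w = (174, 320, -197)
u · (v × w) = (-12)·174 + 9·320 + 15·(-197) = -2088 + 2880 - 2955 = -2163

-2163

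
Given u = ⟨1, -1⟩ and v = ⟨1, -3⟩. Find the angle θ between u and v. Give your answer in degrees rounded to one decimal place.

u · v = 1·1 + (-1)·(-3) = 1 + 3 = 4
|u|² = 1 + 1 = 2,  |u| = √2 ≈ 1.414214
|v|² = 1 + 9 = 10,  |v| = √10 ≈ 3.162278
cos θ = 4 / (1.414214 · 3.162278) ≈ 0.89443
θ = arccos(0.89443) ≈ 26.6°

26.6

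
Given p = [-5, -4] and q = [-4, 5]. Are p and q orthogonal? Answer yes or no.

yes

p · q = (-5)·(-4) + (-4)·5 = 20 - 20 = 0
Zero, so the vectors are orthogonal.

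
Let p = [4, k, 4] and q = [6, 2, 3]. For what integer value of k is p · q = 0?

-18

p · q = 4·6 + k·2 + 4·3 = 36 + 2k
Set equal to 0: 2k = -36, so k = -18.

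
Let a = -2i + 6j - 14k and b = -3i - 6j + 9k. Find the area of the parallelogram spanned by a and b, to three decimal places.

73.485

i: 6·9 - (-14)·(-6) = 54 - 84 = -30
j: (-14)·(-3) - (-2)·9 = 42 - (-18) = 60
k: (-2)·(-6) - 6·(-3) = 12 - (-18) = 30
a × b = (-30, 60, 30)
|a × b| = √((-30)² + 60² + 30²) = √5400 ≈ 73.4847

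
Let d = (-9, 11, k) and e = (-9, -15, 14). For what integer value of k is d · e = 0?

d · e = (-9)·(-9) + 11·(-15) + k·14 = -84 + 14k
Set equal to 0: 14k = 84, so k = 6.

6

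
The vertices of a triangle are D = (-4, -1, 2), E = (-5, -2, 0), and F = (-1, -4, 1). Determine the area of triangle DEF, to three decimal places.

5.244

DE = (-1, -1, -2),  DF = (3, -3, -1)
i: (-1)·(-1) - (-2)·(-3) = 1 - 6 = -5
j: (-2)·3 - (-1)·(-1) = -6 - 1 = -7
k: (-1)·(-3) - (-1)·3 = 3 - (-3) = 6
DE × DF = (-5, -7, 6)
|DE × DF| = √110 ≈ 10.4881
area = ½ · 10.4881 ≈ 5.244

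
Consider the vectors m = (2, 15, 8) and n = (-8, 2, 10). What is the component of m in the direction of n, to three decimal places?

m · n = 2·(-8) + 15·2 + 8·10 = -16 + 30 + 80 = 94
|n| = √(64 + 4 + 100) = √168 ≈ 12.9615
comp_n m = 94 / √168 ≈ 7.252

7.252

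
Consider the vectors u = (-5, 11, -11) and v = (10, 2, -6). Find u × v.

(-44, -140, -120)

i: 11·(-6) - (-11)·2 = -66 - (-22) = -44
j: (-11)·10 - (-5)·(-6) = -110 - 30 = -140
k: (-5)·2 - 11·10 = -10 - 110 = -120
u × v = (-44, -140, -120)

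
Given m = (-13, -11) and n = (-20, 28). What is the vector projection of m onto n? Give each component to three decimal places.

m · n = (-13)·(-20) + (-11)·28 = 260 - 308 = -48
|n|² = 400 + 784 = 1184
proj_n m = (-48/1184) · (-20, 28) ≈ (0.811, -1.135)

(0.811, -1.135)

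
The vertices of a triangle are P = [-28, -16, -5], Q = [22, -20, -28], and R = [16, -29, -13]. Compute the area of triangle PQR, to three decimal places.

PQ = (50, -4, -23),  PR = (44, -13, -8)
i: (-4)·(-8) - (-23)·(-13) = 32 - 299 = -267
j: (-23)·44 - 50·(-8) = -1012 - (-400) = -612
k: 50·(-13) - (-4)·44 = -650 - (-176) = -474
PQ × PR = (-267, -612, -474)
|PQ × PR| = √670509 ≈ 818.8461
area = ½ · 818.8461 ≈ 409.423

409.423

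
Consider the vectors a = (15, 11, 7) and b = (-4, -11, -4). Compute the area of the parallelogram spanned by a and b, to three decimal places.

i: 11·(-4) - 7·(-11) = -44 - (-77) = 33
j: 7·(-4) - 15·(-4) = -28 - (-60) = 32
k: 15·(-11) - 11·(-4) = -165 - (-44) = -121
a × b = (33, 32, -121)
|a × b| = √(33² + 32² + (-121)²) = √16754 ≈ 129.4372

129.437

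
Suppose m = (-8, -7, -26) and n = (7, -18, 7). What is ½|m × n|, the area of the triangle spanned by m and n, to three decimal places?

i: (-7)·7 - (-26)·(-18) = -49 - 468 = -517
j: (-26)·7 - (-8)·7 = -182 - (-56) = -126
k: (-8)·(-18) - (-7)·7 = 144 - (-49) = 193
m × n = (-517, -126, 193)
|m × n| = √((-517)² + (-126)² + 193²) = √320414 ≈ 566.0512
area = ½ · 566.0512 ≈ 283.026

283.026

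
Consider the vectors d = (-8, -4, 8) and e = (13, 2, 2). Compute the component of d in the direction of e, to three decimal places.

-7.216

d · e = (-8)·13 + (-4)·2 + 8·2 = -104 - 8 + 16 = -96
|e| = √(169 + 4 + 4) = √177 ≈ 13.3041
comp_e d = -96 / √177 ≈ -7.216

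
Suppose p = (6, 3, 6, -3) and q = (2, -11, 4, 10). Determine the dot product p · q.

p · q = 6·2 + 3·(-11) + 6·4 + (-3)·10 = 12 - 33 + 24 - 30 = -27

-27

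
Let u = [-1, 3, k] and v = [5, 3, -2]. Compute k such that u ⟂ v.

2

u · v = (-1)·5 + 3·3 + k·(-2) = 4 - 2k
Set equal to 0: -2k = -4, so k = 2.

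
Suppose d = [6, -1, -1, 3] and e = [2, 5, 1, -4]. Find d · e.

-6

d · e = 6·2 + (-1)·5 + (-1)·1 + 3·(-4) = 12 - 5 - 1 - 12 = -6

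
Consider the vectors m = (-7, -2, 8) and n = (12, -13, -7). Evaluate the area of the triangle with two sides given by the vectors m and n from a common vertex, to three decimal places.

i: (-2)·(-7) - 8·(-13) = 14 - (-104) = 118
j: 8·12 - (-7)·(-7) = 96 - 49 = 47
k: (-7)·(-13) - (-2)·12 = 91 - (-24) = 115
m × n = (118, 47, 115)
|m × n| = √(118² + 47² + 115²) = √29358 ≈ 171.3418
area = ½ · 171.3418 ≈ 85.671

85.671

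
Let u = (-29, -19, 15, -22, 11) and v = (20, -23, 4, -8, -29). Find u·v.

u · v = (-29)·20 + (-19)·(-23) + 15·4 + (-22)·(-8) + 11·(-29) = -580 + 437 + 60 + 176 - 319 = -226

-226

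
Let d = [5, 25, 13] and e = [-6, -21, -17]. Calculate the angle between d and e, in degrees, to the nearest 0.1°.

168.4

d · e = 5·(-6) + 25·(-21) + 13·(-17) = -30 - 525 - 221 = -776
|d|² = 25 + 625 + 169 = 819,  |d| = √819 ≈ 28.618176
|e|² = 36 + 441 + 289 = 766,  |e| = √766 ≈ 27.676705
cos θ = -776 / (28.618176 · 27.676705) ≈ -0.97973
θ = arccos(-0.97973) ≈ 168.4°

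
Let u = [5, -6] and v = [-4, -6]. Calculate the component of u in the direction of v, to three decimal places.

2.219

u · v = 5·(-4) + (-6)·(-6) = -20 + 36 = 16
|v| = √(16 + 36) = √52 ≈ 7.2111
comp_v u = 16 / √52 ≈ 2.219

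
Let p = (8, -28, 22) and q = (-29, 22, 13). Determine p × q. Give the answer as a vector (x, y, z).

i: (-28)·13 - 22·22 = -364 - 484 = -848
j: 22·(-29) - 8·13 = -638 - 104 = -742
k: 8·22 - (-28)·(-29) = 176 - 812 = -636
p × q = (-848, -742, -636)

(-848, -742, -636)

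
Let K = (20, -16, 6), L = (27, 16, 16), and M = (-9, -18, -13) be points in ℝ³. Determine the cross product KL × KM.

KL = (7, 32, 10)
KM = (-29, -2, -19)
i: 32·(-19) - 10·(-2) = -608 - (-20) = -588
j: 10·(-29) - 7·(-19) = -290 - (-133) = -157
k: 7·(-2) - 32·(-29) = -14 - (-928) = 914
KL × KM = (-588, -157, 914)

(-588, -157, 914)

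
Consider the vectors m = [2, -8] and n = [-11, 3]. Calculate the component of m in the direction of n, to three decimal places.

-4.034

m · n = 2·(-11) + (-8)·3 = -22 - 24 = -46
|n| = √(121 + 9) = √130 ≈ 11.4018
comp_n m = -46 / √130 ≈ -4.034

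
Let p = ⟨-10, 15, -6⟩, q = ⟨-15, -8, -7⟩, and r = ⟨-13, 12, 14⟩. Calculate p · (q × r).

6499

q × r:
i: (-8)·14 - (-7)·12 = -112 - (-84) = -28
j: (-7)·(-13) - (-15)·14 = 91 - (-210) = 301
k: (-15)·12 - (-8)·(-13) = -180 - 104 = -284
q × r = (-28, 301, -284)
p · (q × r) = (-10)·(-28) + 15·301 + (-6)·(-284) = 280 + 4515 + 1704 = 6499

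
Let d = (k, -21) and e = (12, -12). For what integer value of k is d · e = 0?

-21

d · e = k·12 + (-21)·(-12) = 252 + 12k
Set equal to 0: 12k = -252, so k = -21.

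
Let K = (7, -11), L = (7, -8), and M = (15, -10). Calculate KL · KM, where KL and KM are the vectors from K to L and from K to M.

KL = L − K = (0, 3)
KM = M − K = (8, 1)
KL · KM = 0·8 + 3·1 = 0 + 3 = 3

3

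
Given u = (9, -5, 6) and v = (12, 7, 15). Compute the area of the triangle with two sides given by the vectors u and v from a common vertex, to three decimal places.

90.536

i: (-5)·15 - 6·7 = -75 - 42 = -117
j: 6·12 - 9·15 = 72 - 135 = -63
k: 9·7 - (-5)·12 = 63 - (-60) = 123
u × v = (-117, -63, 123)
|u × v| = √((-117)² + (-63)² + 123²) = √32787 ≈ 181.0718
area = ½ · 181.0718 ≈ 90.536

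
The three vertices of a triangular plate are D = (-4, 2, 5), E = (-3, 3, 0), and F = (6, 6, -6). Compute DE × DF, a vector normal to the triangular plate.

(9, -39, -6)

DE = (1, 1, -5)
DF = (10, 4, -11)
i: 1·(-11) - (-5)·4 = -11 - (-20) = 9
j: (-5)·10 - 1·(-11) = -50 - (-11) = -39
k: 1·4 - 1·10 = 4 - 10 = -6
DE × DF = (9, -39, -6)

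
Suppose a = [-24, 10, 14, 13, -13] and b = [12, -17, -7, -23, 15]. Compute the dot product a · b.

-1050

a · b = (-24)·12 + 10·(-17) + 14·(-7) + 13·(-23) + (-13)·15 = -288 - 170 - 98 - 299 - 195 = -1050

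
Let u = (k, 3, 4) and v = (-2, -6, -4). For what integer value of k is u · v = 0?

u · v = k·(-2) + 3·(-6) + 4·(-4) = -34 - 2k
Set equal to 0: -2k = 34, so k = -17.

-17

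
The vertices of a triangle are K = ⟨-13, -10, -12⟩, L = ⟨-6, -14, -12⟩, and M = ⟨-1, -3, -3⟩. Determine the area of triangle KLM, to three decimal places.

KL = (7, -4, 0),  KM = (12, 7, 9)
i: (-4)·9 - 0·7 = -36 - 0 = -36
j: 0·12 - 7·9 = 0 - 63 = -63
k: 7·7 - (-4)·12 = 49 - (-48) = 97
KL × KM = (-36, -63, 97)
|KL × KM| = √14674 ≈ 121.1363
area = ½ · 121.1363 ≈ 60.568

60.568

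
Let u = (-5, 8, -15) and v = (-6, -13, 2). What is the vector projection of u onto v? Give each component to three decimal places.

(2.986, 6.469, -0.995)

u · v = (-5)·(-6) + 8·(-13) + (-15)·2 = 30 - 104 - 30 = -104
|v|² = 36 + 169 + 4 = 209
proj_v u = (-104/209) · (-6, -13, 2) ≈ (2.986, 6.469, -0.995)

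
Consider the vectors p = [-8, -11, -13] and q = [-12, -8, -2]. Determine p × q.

i: (-11)·(-2) - (-13)·(-8) = 22 - 104 = -82
j: (-13)·(-12) - (-8)·(-2) = 156 - 16 = 140
k: (-8)·(-8) - (-11)·(-12) = 64 - 132 = -68
p × q = (-82, 140, -68)

(-82, 140, -68)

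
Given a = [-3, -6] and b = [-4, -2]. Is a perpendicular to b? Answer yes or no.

a · b = (-3)·(-4) + (-6)·(-2) = 12 + 12 = 24
Nonzero, so the vectors are not orthogonal.

no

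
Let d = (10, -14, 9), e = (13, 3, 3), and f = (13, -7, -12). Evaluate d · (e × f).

e × f:
i: 3·(-12) - 3·(-7) = -36 - (-21) = -15
j: 3·13 - 13·(-12) = 39 - (-156) = 195
k: 13·(-7) - 3·13 = -91 - 39 = -130
e × f = (-15, 195, -130)
d · (e × f) = 10·(-15) + (-14)·195 + 9·(-130) = -150 - 2730 - 1170 = -4050

-4050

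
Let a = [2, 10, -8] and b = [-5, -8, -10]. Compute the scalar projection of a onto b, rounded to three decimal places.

a · b = 2·(-5) + 10·(-8) + (-8)·(-10) = -10 - 80 + 80 = -10
|b| = √(25 + 64 + 100) = √189 ≈ 13.7477
comp_b a = -10 / √189 ≈ -0.727

-0.727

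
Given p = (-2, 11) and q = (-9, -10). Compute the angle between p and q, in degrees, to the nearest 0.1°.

p · q = (-2)·(-9) + 11·(-10) = 18 - 110 = -92
|p|² = 4 + 121 = 125,  |p| = √125 ≈ 11.180340
|q|² = 81 + 100 = 181,  |q| = √181 ≈ 13.453624
cos θ = -92 / (11.180340 · 13.453624) ≈ -0.61164
θ = arccos(-0.61164) ≈ 127.7°

127.7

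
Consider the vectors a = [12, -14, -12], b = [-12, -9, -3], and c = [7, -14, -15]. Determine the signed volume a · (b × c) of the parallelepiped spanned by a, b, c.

b × c:
i: (-9)·(-15) - (-3)·(-14) = 135 - 42 = 93
j: (-3)·7 - (-12)·(-15) = -21 - 180 = -201
k: (-12)·(-14) - (-9)·7 = 168 - (-63) = 231
b × c = (93, -201, 231)
a · (b × c) = 12·93 + (-14)·(-201) + (-12)·231 = 1116 + 2814 - 2772 = 1158

1158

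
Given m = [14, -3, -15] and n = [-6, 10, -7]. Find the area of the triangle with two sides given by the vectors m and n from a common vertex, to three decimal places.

140.951

i: (-3)·(-7) - (-15)·10 = 21 - (-150) = 171
j: (-15)·(-6) - 14·(-7) = 90 - (-98) = 188
k: 14·10 - (-3)·(-6) = 140 - 18 = 122
m × n = (171, 188, 122)
|m × n| = √(171² + 188² + 122²) = √79469 ≈ 281.9025
area = ½ · 281.9025 ≈ 140.951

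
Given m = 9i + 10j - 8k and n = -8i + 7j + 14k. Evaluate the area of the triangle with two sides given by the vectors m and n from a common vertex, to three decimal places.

125.209

i: 10·14 - (-8)·7 = 140 - (-56) = 196
j: (-8)·(-8) - 9·14 = 64 - 126 = -62
k: 9·7 - 10·(-8) = 63 - (-80) = 143
m × n = (196, -62, 143)
|m × n| = √(196² + (-62)² + 143²) = √62709 ≈ 250.4177
area = ½ · 250.4177 ≈ 125.209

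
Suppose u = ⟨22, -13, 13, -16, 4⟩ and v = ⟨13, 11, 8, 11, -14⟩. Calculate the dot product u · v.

u · v = 22·13 + (-13)·11 + 13·8 + (-16)·11 + 4·(-14) = 286 - 143 + 104 - 176 - 56 = 15

15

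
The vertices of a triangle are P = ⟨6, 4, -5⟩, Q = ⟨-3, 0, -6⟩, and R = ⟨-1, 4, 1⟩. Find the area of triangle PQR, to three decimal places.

PQ = (-9, -4, -1),  PR = (-7, 0, 6)
i: (-4)·6 - (-1)·0 = -24 - 0 = -24
j: (-1)·(-7) - (-9)·6 = 7 - (-54) = 61
k: (-9)·0 - (-4)·(-7) = 0 - 28 = -28
PQ × PR = (-24, 61, -28)
|PQ × PR| = √5081 ≈ 71.2811
area = ½ · 71.2811 ≈ 35.641

35.641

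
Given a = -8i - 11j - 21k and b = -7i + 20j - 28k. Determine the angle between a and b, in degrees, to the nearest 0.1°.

a · b = (-8)·(-7) + (-11)·20 + (-21)·(-28) = 56 - 220 + 588 = 424
|a|² = 64 + 121 + 441 = 626,  |a| = √626 ≈ 25.019992
|b|² = 49 + 400 + 784 = 1233,  |b| = √1233 ≈ 35.114100
cos θ = 424 / (25.019992 · 35.114100) ≈ 0.48261
θ = arccos(0.48261) ≈ 61.1°

61.1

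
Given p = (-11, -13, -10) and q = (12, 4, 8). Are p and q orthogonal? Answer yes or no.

p · q = (-11)·12 + (-13)·4 + (-10)·8 = -132 - 52 - 80 = -264
Nonzero, so the vectors are not orthogonal.

no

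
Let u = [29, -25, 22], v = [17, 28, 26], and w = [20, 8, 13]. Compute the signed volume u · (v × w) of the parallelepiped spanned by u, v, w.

v × w:
i: 28·13 - 26·8 = 364 - 208 = 156
j: 26·20 - 17·13 = 520 - 221 = 299
k: 17·8 - 28·20 = 136 - 560 = -424
v × w = (156, 299, -424)
u · (v × w) = 29·156 + (-25)·299 + 22·(-424) = 4524 - 7475 - 9328 = -12279

-12279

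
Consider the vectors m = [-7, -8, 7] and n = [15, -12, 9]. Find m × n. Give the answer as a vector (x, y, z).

i: (-8)·9 - 7·(-12) = -72 - (-84) = 12
j: 7·15 - (-7)·9 = 105 - (-63) = 168
k: (-7)·(-12) - (-8)·15 = 84 - (-120) = 204
m × n = (12, 168, 204)

(12, 168, 204)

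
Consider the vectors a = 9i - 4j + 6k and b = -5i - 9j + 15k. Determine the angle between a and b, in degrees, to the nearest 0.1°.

67.3

a · b = 9·(-5) + (-4)·(-9) + 6·15 = -45 + 36 + 90 = 81
|a|² = 81 + 16 + 36 = 133,  |a| = √133 ≈ 11.532563
|b|² = 25 + 81 + 225 = 331,  |b| = √331 ≈ 18.193405
cos θ = 81 / (11.532563 · 18.193405) ≈ 0.38605
θ = arccos(0.38605) ≈ 67.3°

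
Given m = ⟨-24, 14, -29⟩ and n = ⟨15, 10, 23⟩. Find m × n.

i: 14·23 - (-29)·10 = 322 - (-290) = 612
j: (-29)·15 - (-24)·23 = -435 - (-552) = 117
k: (-24)·10 - 14·15 = -240 - 210 = -450
m × n = (612, 117, -450)

(612, 117, -450)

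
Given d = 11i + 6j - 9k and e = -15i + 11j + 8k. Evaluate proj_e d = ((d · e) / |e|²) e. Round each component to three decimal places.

(6.256, -4.588, -3.337)

d · e = 11·(-15) + 6·11 + (-9)·8 = -165 + 66 - 72 = -171
|e|² = 225 + 121 + 64 = 410
proj_e d = (-171/410) · (-15, 11, 8) ≈ (6.256, -4.588, -3.337)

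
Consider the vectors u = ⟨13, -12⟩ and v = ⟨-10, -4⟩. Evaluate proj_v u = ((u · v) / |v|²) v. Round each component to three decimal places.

u · v = 13·(-10) + (-12)·(-4) = -130 + 48 = -82
|v|² = 100 + 16 = 116
proj_v u = (-82/116) · (-10, -4) ≈ (7.069, 2.828)

(7.069, 2.828)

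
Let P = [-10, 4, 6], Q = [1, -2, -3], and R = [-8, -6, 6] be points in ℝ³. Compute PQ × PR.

(-90, -18, -98)

PQ = (11, -6, -9)
PR = (2, -10, 0)
i: (-6)·0 - (-9)·(-10) = 0 - 90 = -90
j: (-9)·2 - 11·0 = -18 - 0 = -18
k: 11·(-10) - (-6)·2 = -110 - (-12) = -98
PQ × PR = (-90, -18, -98)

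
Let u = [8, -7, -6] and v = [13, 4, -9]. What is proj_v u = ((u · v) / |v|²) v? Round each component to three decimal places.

(6.353, 1.955, -4.398)

u · v = 8·13 + (-7)·4 + (-6)·(-9) = 104 - 28 + 54 = 130
|v|² = 169 + 16 + 81 = 266
proj_v u = (130/266) · (13, 4, -9) ≈ (6.353, 1.955, -4.398)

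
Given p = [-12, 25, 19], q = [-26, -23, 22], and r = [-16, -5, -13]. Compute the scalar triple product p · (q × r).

-26680

q × r:
i: (-23)·(-13) - 22·(-5) = 299 - (-110) = 409
j: 22·(-16) - (-26)·(-13) = -352 - 338 = -690
k: (-26)·(-5) - (-23)·(-16) = 130 - 368 = -238
q × r = (409, -690, -238)
p · (q × r) = (-12)·409 + 25·(-690) + 19·(-238) = -4908 - 17250 - 4522 = -26680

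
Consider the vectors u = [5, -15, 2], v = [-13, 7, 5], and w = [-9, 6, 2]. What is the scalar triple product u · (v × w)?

175

v × w:
i: 7·2 - 5·6 = 14 - 30 = -16
j: 5·(-9) - (-13)·2 = -45 - (-26) = -19
k: (-13)·6 - 7·(-9) = -78 - (-63) = -15
v × w = (-16, -19, -15)
u · (v × w) = 5·(-16) + (-15)·(-19) + 2·(-15) = -80 + 285 - 30 = 175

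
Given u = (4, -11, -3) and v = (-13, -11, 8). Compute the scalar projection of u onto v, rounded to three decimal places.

u · v = 4·(-13) + (-11)·(-11) + (-3)·8 = -52 + 121 - 24 = 45
|v| = √(169 + 121 + 64) = √354 ≈ 18.8149
comp_v u = 45 / √354 ≈ 2.392

2.392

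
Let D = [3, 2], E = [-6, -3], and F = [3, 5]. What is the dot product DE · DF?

-15

DE = E − D = (-9, -5)
DF = F − D = (0, 3)
DE · DF = (-9)·0 + (-5)·3 = 0 - 15 = -15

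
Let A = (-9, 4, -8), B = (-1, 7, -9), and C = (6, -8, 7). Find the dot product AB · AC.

69

AB = B − A = (8, 3, -1)
AC = C − A = (15, -12, 15)
AB · AC = 8·15 + 3·(-12) + (-1)·15 = 120 - 36 - 15 = 69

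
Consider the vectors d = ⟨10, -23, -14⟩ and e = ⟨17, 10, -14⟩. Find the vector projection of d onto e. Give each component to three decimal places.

d · e = 10·17 + (-23)·10 + (-14)·(-14) = 170 - 230 + 196 = 136
|e|² = 289 + 100 + 196 = 585
proj_e d = (136/585) · (17, 10, -14) ≈ (3.952, 2.325, -3.255)

(3.952, 2.325, -3.255)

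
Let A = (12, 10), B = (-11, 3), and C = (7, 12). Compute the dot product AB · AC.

101

AB = B − A = (-23, -7)
AC = C − A = (-5, 2)
AB · AC = (-23)·(-5) + (-7)·2 = 115 - 14 = 101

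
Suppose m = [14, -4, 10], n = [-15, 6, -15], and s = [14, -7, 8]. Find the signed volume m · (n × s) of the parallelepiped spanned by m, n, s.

n × s:
i: 6·8 - (-15)·(-7) = 48 - 105 = -57
j: (-15)·14 - (-15)·8 = -210 - (-120) = -90
k: (-15)·(-7) - 6·14 = 105 - 84 = 21
n × s = (-57, -90, 21)
m · (n × s) = 14·(-57) + (-4)·(-90) + 10·21 = -798 + 360 + 210 = -228

-228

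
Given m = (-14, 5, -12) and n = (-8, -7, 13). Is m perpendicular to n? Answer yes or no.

no

m · n = (-14)·(-8) + 5·(-7) + (-12)·13 = 112 - 35 - 156 = -79
Nonzero, so the vectors are not orthogonal.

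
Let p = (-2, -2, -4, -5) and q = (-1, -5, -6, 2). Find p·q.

26

p · q = (-2)·(-1) + (-2)·(-5) + (-4)·(-6) + (-5)·2 = 2 + 10 + 24 - 10 = 26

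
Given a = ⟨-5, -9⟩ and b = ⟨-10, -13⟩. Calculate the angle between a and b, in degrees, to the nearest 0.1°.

8.5

a · b = (-5)·(-10) + (-9)·(-13) = 50 + 117 = 167
|a|² = 25 + 81 = 106,  |a| = √106 ≈ 10.295630
|b|² = 100 + 169 = 269,  |b| = √269 ≈ 16.401219
cos θ = 167 / (10.295630 · 16.401219) ≈ 0.98898
θ = arccos(0.98898) ≈ 8.5°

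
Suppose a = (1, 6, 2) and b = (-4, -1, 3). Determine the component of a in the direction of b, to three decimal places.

a · b = 1·(-4) + 6·(-1) + 2·3 = -4 - 6 + 6 = -4
|b| = √(16 + 1 + 9) = √26 ≈ 5.0990
comp_b a = -4 / √26 ≈ -0.784

-0.784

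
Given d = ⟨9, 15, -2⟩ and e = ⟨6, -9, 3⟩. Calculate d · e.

-87

d · e = 9·6 + 15·(-9) + (-2)·3 = 54 - 135 - 6 = -87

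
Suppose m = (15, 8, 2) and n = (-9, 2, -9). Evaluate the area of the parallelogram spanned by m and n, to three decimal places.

i: 8·(-9) - 2·2 = -72 - 4 = -76
j: 2·(-9) - 15·(-9) = -18 - (-135) = 117
k: 15·2 - 8·(-9) = 30 - (-72) = 102
m × n = (-76, 117, 102)
|m × n| = √((-76)² + 117² + 102²) = √29869 ≈ 172.8265

172.827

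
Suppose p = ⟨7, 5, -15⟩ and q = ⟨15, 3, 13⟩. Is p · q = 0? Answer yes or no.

p · q = 7·15 + 5·3 + (-15)·13 = 105 + 15 - 195 = -75
Nonzero, so the vectors are not orthogonal.

no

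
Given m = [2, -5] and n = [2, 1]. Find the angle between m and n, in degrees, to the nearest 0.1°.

m · n = 2·2 + (-5)·1 = 4 - 5 = -1
|m|² = 4 + 25 = 29,  |m| = √29 ≈ 5.385165
|n|² = 4 + 1 = 5,  |n| = √5 ≈ 2.236068
cos θ = -1 / (5.385165 · 2.236068) ≈ -0.08305
θ = arccos(-0.08305) ≈ 94.8°

94.8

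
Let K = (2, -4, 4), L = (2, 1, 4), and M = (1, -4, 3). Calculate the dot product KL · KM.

KL = L − K = (0, 5, 0)
KM = M − K = (-1, 0, -1)
KL · KM = 0·(-1) + 5·0 + 0·(-1) = 0 + 0 + 0 = 0

0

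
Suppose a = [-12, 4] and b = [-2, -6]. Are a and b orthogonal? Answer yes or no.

yes

a · b = (-12)·(-2) + 4·(-6) = 24 - 24 = 0
Zero, so the vectors are orthogonal.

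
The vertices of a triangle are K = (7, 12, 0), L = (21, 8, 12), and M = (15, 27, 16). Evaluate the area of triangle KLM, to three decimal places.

183.360

KL = (14, -4, 12),  KM = (8, 15, 16)
i: (-4)·16 - 12·15 = -64 - 180 = -244
j: 12·8 - 14·16 = 96 - 224 = -128
k: 14·15 - (-4)·8 = 210 - (-32) = 242
KL × KM = (-244, -128, 242)
|KL × KM| = √134484 ≈ 366.7206
area = ½ · 366.7206 ≈ 183.360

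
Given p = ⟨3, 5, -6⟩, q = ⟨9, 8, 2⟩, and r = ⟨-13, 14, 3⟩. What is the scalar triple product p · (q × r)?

q × r:
i: 8·3 - 2·14 = 24 - 28 = -4
j: 2·(-13) - 9·3 = -26 - 27 = -53
k: 9·14 - 8·(-13) = 126 - (-104) = 230
q × r = (-4, -53, 230)
p · (q × r) = 3·(-4) + 5·(-53) + (-6)·230 = -12 - 265 - 1380 = -1657

-1657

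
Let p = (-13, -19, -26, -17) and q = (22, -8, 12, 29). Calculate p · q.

p · q = (-13)·22 + (-19)·(-8) + (-26)·12 + (-17)·29 = -286 + 152 - 312 - 493 = -939

-939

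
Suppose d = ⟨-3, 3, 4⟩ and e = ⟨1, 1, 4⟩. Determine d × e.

i: 3·4 - 4·1 = 12 - 4 = 8
j: 4·1 - (-3)·4 = 4 - (-12) = 16
k: (-3)·1 - 3·1 = -3 - 3 = -6
d × e = (8, 16, -6)

(8, 16, -6)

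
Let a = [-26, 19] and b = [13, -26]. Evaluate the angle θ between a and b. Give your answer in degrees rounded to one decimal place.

152.7

a · b = (-26)·13 + 19·(-26) = -338 - 494 = -832
|a|² = 676 + 361 = 1037,  |a| = √1037 ≈ 32.202484
|b|² = 169 + 676 = 845,  |b| = √845 ≈ 29.068884
cos θ = -832 / (32.202484 · 29.068884) ≈ -0.88880
θ = arccos(-0.88880) ≈ 152.7°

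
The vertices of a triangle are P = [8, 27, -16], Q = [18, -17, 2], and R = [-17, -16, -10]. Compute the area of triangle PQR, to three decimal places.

PQ = (10, -44, 18),  PR = (-25, -43, 6)
i: (-44)·6 - 18·(-43) = -264 - (-774) = 510
j: 18·(-25) - 10·6 = -450 - 60 = -510
k: 10·(-43) - (-44)·(-25) = -430 - 1100 = -1530
PQ × PR = (510, -510, -1530)
|PQ × PR| = √2861100 ≈ 1691.4786
area = ½ · 1691.4786 ≈ 845.739

845.739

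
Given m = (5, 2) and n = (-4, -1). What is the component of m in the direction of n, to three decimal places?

-5.336

m · n = 5·(-4) + 2·(-1) = -20 - 2 = -22
|n| = √(16 + 1) = √17 ≈ 4.1231
comp_n m = -22 / √17 ≈ -5.336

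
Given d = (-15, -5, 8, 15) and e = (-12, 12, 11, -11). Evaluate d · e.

43

d · e = (-15)·(-12) + (-5)·12 + 8·11 + 15·(-11) = 180 - 60 + 88 - 165 = 43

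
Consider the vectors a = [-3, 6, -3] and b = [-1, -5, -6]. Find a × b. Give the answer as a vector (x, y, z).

(-51, -15, 21)

i: 6·(-6) - (-3)·(-5) = -36 - 15 = -51
j: (-3)·(-1) - (-3)·(-6) = 3 - 18 = -15
k: (-3)·(-5) - 6·(-1) = 15 - (-6) = 21
a × b = (-51, -15, 21)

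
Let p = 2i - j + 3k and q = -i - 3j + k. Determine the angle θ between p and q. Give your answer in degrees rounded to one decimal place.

p · q = 2·(-1) + (-1)·(-3) + 3·1 = -2 + 3 + 3 = 4
|p|² = 4 + 1 + 9 = 14,  |p| = √14 ≈ 3.741657
|q|² = 1 + 9 + 1 = 11,  |q| = √11 ≈ 3.316625
cos θ = 4 / (3.741657 · 3.316625) ≈ 0.32233
θ = arccos(0.32233) ≈ 71.2°

71.2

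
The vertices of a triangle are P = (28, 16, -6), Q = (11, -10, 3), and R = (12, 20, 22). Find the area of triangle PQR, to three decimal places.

PQ = (-17, -26, 9),  PR = (-16, 4, 28)
i: (-26)·28 - 9·4 = -728 - 36 = -764
j: 9·(-16) - (-17)·28 = -144 - (-476) = 332
k: (-17)·4 - (-26)·(-16) = -68 - 416 = -484
PQ × PR = (-764, 332, -484)
|PQ × PR| = √928176 ≈ 963.4189
area = ½ · 963.4189 ≈ 481.709

481.709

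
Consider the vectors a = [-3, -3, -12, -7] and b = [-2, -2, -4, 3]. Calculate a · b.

a · b = (-3)·(-2) + (-3)·(-2) + (-12)·(-4) + (-7)·3 = 6 + 6 + 48 - 21 = 39

39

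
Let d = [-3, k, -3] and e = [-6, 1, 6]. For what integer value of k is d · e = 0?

0

d · e = (-3)·(-6) + k·1 + (-3)·6 = 0 + 1k
Set equal to 0: 1k = 0, so k = 0.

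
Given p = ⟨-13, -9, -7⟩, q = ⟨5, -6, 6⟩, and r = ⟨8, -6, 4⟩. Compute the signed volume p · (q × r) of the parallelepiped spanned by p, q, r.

-534

q × r:
i: (-6)·4 - 6·(-6) = -24 - (-36) = 12
j: 6·8 - 5·4 = 48 - 20 = 28
k: 5·(-6) - (-6)·8 = -30 - (-48) = 18
q × r = (12, 28, 18)
p · (q × r) = (-13)·12 + (-9)·28 + (-7)·18 = -156 - 252 - 126 = -534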